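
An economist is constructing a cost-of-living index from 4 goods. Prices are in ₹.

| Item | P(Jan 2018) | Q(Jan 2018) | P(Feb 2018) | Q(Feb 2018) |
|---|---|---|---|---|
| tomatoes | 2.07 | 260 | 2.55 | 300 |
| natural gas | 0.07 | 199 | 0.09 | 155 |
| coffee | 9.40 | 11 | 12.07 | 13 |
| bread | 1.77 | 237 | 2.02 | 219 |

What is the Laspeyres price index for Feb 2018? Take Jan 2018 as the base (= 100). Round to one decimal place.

120.2

Laspeyres price index uses base-period quantities as weights.
ΣP(Feb 2018)·Q(Jan 2018) = 2.55×260 + 0.09×199 + 12.07×11 + 2.02×237 = 663 + 17.91 + 132.77 + 478.74 = 1292.42
ΣP(Jan 2018)·Q(Jan 2018) = 2.07×260 + 0.07×199 + 9.40×11 + 1.77×237 = 538.2 + 13.93 + 103.4 + 419.49 = 1075.02
Index = 1292.42 / 1075.02 × 100 = 120.2229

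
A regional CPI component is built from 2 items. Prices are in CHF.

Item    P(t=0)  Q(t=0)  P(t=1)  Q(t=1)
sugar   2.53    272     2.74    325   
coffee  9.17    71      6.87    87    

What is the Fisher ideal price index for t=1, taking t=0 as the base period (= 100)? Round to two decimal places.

Laspeyres component (base-period weights):
ΣP(t=1)Q(t=0) = 2.74×272 + 6.87×71 = 745.28 + 487.77 = 1233.05
ΣP(t=0)Q(t=0) = 2.53×272 + 9.17×71 = 688.16 + 651.07 = 1339.23
L = 1233.05 / 1339.23 × 100 = 92.0716
Paasche component (current-period weights):
ΣP(t=1)Q(t=1) = 2.74×325 + 6.87×87 = 890.5 + 597.69 = 1488.19
ΣP(t=0)Q(t=1) = 2.53×325 + 9.17×87 = 822.25 + 797.79 = 1620.04
P = 1488.19 / 1620.04 × 100 = 91.8613
Fisher = √(L × P) = √(92.0716 × 91.8613) = 91.9664

91.97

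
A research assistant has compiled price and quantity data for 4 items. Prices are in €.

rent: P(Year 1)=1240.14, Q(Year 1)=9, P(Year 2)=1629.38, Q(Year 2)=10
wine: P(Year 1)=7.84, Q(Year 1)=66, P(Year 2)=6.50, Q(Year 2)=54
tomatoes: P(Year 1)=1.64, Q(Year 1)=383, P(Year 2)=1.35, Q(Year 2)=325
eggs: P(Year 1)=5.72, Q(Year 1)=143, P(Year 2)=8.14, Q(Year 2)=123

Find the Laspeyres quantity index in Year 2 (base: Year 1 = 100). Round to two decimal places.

Laspeyres quantity index uses base-period prices as weights.
ΣP(Year 1)·Q(Year 2) = 1240.14×10 + 7.84×54 + 1.64×325 + 5.72×123 = 12401.4 + 423.36 + 533 + 703.56 = 14061.32
ΣP(Year 1)·Q(Year 1) = 1240.14×9 + 7.84×66 + 1.64×383 + 5.72×143 = 11161.26 + 517.44 + 628.12 + 817.96 = 13124.78
Index = 14061.32 / 13124.78 × 100 = 107.1357

107.14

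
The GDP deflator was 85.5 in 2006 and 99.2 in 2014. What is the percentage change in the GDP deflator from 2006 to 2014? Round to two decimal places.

16.02%

Change = (99.2 − 85.5) / 85.5 × 100
       = 13.7 / 85.5 × 100 = 16.0234%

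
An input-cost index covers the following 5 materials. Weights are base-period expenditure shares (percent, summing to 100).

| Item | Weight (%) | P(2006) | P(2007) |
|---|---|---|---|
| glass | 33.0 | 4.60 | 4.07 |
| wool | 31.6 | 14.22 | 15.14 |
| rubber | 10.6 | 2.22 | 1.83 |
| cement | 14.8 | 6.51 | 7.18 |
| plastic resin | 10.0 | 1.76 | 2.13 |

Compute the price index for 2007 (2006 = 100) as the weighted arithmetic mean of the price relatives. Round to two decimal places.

glass: 33.0 × (4.07/4.60) = 33.0 × 0.884783 = 29.1978
wool: 31.6 × (15.14/14.22) = 31.6 × 1.064698 = 33.6444
rubber: 10.6 × (1.83/2.22) = 10.6 × 0.824324 = 8.7378
cement: 14.8 × (7.18/6.51) = 14.8 × 1.102919 = 16.3232
plastic resin: 10.0 × (2.13/1.76) = 10.0 × 1.210227 = 12.1023
Index = Σ wᵢ·(p₁ᵢ/p₀ᵢ) = 29.1978 + 33.6444 + 8.7378 + 16.3232 + 12.1023 = 100.0056

100.01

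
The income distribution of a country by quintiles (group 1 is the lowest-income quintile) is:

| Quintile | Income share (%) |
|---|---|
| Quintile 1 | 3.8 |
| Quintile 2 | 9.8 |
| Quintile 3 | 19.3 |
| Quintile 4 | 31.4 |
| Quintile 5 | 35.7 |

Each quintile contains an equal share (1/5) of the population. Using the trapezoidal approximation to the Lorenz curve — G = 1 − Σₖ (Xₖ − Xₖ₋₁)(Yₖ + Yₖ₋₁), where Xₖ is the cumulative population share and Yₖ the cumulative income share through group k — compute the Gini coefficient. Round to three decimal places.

0.342

Cumulative income shares Yₖ: 0.0380, 0.1360, 0.3290, 0.6430, 1.0000
Σ (Xₖ−Xₖ₋₁)(Yₖ+Yₖ₋₁) = (1/5)(0.0380+0.0000) + (1/5)(0.1360+0.0380) + (1/5)(0.3290+0.1360) + (1/5)(0.6430+0.3290) + (1/5)(1.0000+0.6430)
  = 0.0076 + 0.0348 + 0.0930 + 0.1944 + 0.3286 = 0.6584
G = 1 − 0.6584 = 0.3416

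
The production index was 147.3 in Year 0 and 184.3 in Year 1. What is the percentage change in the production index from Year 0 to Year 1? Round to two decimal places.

Change = (184.3 − 147.3) / 147.3 × 100
       = 37.0 / 147.3 × 100 = 25.1188%

25.12%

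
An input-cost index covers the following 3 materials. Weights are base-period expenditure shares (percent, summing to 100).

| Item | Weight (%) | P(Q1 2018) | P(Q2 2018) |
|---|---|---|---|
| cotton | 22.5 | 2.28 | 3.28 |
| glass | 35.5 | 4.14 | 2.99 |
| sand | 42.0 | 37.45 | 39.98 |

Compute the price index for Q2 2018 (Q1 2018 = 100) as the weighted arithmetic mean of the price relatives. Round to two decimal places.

cotton: 22.5 × (3.28/2.28) = 22.5 × 1.438596 = 32.3684
glass: 35.5 × (2.99/4.14) = 35.5 × 0.722222 = 25.6389
sand: 42.0 × (39.98/37.45) = 42.0 × 1.067557 = 44.8374
Index = Σ wᵢ·(p₁ᵢ/p₀ᵢ) = 32.3684 + 25.6389 + 44.8374 = 102.8447

102.84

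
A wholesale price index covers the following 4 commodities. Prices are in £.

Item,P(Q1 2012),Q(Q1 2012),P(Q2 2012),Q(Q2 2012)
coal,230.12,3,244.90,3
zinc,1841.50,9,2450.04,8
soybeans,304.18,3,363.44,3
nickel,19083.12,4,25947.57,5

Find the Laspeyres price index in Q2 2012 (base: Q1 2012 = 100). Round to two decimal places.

135.08

Laspeyres price index uses base-period quantities as weights.
ΣP(Q2 2012)·Q(Q1 2012) = 244.90×3 + 2450.04×9 + 363.44×3 + 25947.57×4 = 734.7 + 22050.36 + 1090.32 + 103790.28 = 127665.66
ΣP(Q1 2012)·Q(Q1 2012) = 230.12×3 + 1841.50×9 + 304.18×3 + 19083.12×4 = 690.36 + 16573.5 + 912.54 + 76332.48 = 94508.88
Index = 127665.66 / 94508.88 × 100 = 135.0832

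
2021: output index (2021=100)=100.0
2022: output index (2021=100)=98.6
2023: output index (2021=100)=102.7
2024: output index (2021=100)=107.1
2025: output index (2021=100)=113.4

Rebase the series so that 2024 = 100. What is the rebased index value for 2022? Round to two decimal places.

92.06

Rebased(2022) = 98.6 / 107.1 × 100 = 92.0635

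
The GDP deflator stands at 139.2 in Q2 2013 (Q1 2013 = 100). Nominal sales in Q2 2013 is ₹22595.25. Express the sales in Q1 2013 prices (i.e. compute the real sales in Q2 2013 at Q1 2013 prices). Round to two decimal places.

16232.22

Real = Nominal ÷ (Index/100) = 22595.25 ÷ (139.2/100)
     = 22595.25 ÷ 1.392 = 16232.2198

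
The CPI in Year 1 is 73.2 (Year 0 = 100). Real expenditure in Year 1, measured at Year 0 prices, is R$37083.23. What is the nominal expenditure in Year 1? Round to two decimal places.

Nominal = Real × (Index/100) = 37083.23 × (73.2/100)
        = 37083.23 × 0.732 = 27144.9244

27144.92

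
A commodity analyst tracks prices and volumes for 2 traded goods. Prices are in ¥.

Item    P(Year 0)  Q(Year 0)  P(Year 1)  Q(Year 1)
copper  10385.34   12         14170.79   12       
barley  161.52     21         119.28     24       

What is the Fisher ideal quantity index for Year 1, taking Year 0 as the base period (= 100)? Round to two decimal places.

Laspeyres component (base-period weights):
ΣP(Year 0)Q(Year 1) = 10385.34×12 + 161.52×24 = 124624.08 + 3876.48 = 128500.56
ΣP(Year 0)Q(Year 0) = 10385.34×12 + 161.52×21 = 124624.08 + 3391.92 = 128016
L = 128500.56 / 128016 × 100 = 100.3785
Paasche component (current-period weights):
ΣP(Year 1)Q(Year 1) = 14170.79×12 + 119.28×24 = 170049.48 + 2862.72 = 172912.2
ΣP(Year 1)Q(Year 0) = 14170.79×12 + 119.28×21 = 170049.48 + 2504.88 = 172554.36
P = 172912.2 / 172554.36 × 100 = 100.2074
Fisher = √(L × P) = √(100.3785 × 100.2074) = 100.2929

100.29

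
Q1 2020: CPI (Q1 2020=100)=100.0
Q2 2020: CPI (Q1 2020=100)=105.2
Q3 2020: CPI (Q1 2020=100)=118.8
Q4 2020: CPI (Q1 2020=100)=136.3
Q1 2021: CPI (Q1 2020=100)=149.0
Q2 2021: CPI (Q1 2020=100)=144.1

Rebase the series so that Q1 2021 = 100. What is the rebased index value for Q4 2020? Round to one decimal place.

Rebased(Q4 2020) = 136.3 / 149.0 × 100 = 91.4765

91.5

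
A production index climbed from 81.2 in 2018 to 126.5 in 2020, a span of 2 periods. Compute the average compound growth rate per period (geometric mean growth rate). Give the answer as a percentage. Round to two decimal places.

Growth factor = (126.5/81.2)^(1/2) = (1.557882)^(1/2) = 1.248151
Growth rate = 1.248151 − 1 = 0.248151 = 24.8151%

24.82%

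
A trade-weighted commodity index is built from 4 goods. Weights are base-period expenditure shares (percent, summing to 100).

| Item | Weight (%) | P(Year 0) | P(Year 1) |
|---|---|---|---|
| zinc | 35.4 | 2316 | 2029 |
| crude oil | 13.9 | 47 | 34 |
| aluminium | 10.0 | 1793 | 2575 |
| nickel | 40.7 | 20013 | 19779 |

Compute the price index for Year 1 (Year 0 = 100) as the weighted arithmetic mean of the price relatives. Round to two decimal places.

95.65

zinc: 35.4 × (2029/2316) = 35.4 × 0.876079 = 31.0132
crude oil: 13.9 × (34/47) = 13.9 × 0.723404 = 10.0553
aluminium: 10.0 × (2575/1793) = 10.0 × 1.436141 = 14.3614
nickel: 40.7 × (19779/20013) = 40.7 × 0.988308 = 40.2241
Index = Σ wᵢ·(p₁ᵢ/p₀ᵢ) = 31.0132 + 10.0553 + 14.3614 + 40.2241 = 95.6541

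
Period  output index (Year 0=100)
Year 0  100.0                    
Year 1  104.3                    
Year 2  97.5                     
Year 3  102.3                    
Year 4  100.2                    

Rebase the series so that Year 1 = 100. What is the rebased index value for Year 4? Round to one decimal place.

Rebased(Year 4) = 100.2 / 104.3 × 100 = 96.0690

96.1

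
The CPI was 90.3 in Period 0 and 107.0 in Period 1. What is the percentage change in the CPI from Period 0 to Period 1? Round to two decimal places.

Change = (107.0 − 90.3) / 90.3 × 100
       = 16.7 / 90.3 × 100 = 18.4939%

18.49%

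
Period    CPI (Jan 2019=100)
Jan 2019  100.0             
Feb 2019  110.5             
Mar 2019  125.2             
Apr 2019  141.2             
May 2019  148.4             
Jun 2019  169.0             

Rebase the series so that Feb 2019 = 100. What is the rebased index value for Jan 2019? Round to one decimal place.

Rebased(Jan 2019) = 100.0 / 110.5 × 100 = 90.4977

90.5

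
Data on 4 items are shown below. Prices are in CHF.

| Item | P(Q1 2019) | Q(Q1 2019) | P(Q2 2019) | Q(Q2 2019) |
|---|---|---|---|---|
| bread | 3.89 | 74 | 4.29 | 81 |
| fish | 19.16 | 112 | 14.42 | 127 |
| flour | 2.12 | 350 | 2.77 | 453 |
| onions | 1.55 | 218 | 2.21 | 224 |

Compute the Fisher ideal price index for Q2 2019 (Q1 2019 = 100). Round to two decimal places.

96.58

Laspeyres component (base-period weights):
ΣP(Q2 2019)Q(Q1 2019) = 4.29×74 + 14.42×112 + 2.77×350 + 2.21×218 = 317.46 + 1615.04 + 969.5 + 481.78 = 3383.78
ΣP(Q1 2019)Q(Q1 2019) = 3.89×74 + 19.16×112 + 2.12×350 + 1.55×218 = 287.86 + 2145.92 + 742 + 337.9 = 3513.68
L = 3383.78 / 3513.68 × 100 = 96.3030
Paasche component (current-period weights):
ΣP(Q2 2019)Q(Q2 2019) = 4.29×81 + 14.42×127 + 2.77×453 + 2.21×224 = 347.49 + 1831.34 + 1254.81 + 495.04 = 3928.68
ΣP(Q1 2019)Q(Q2 2019) = 3.89×81 + 19.16×127 + 2.12×453 + 1.55×224 = 315.09 + 2433.32 + 960.36 + 347.2 = 4055.97
P = 3928.68 / 4055.97 × 100 = 96.8617
Fisher = √(L × P) = √(96.3030 × 96.8617) = 96.5819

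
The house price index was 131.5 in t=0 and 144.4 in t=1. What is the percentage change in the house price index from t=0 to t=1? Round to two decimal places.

9.81%

Change = (144.4 − 131.5) / 131.5 × 100
       = 12.9 / 131.5 × 100 = 9.8099%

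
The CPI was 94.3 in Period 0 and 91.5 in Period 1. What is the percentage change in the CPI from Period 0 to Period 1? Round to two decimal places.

-2.97%

Change = (91.5 − 94.3) / 94.3 × 100
       = -2.8 / 94.3 × 100 = -2.9692%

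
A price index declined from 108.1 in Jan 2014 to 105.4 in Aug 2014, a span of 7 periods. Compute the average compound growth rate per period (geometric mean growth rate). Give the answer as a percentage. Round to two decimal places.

Growth factor = (105.4/108.1)^(1/7) = (0.975023)^(1/7) = 0.996393
Growth rate = 0.996393 − 1 = -0.003607 = -0.3607%

-0.36%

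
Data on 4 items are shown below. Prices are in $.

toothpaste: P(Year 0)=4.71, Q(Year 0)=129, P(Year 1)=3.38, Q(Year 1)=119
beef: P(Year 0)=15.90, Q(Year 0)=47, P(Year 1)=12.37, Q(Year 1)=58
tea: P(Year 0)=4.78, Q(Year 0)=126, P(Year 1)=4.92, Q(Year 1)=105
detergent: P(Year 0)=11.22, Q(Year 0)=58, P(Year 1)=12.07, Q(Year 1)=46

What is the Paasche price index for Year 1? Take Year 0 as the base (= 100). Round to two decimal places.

87.64

Paasche price index uses current-period quantities as weights.
ΣP(Year 1)·Q(Year 1) = 3.38×119 + 12.37×58 + 4.92×105 + 12.07×46 = 402.22 + 717.46 + 516.6 + 555.22 = 2191.5
ΣP(Year 0)·Q(Year 1) = 4.71×119 + 15.90×58 + 4.78×105 + 11.22×46 = 560.49 + 922.2 + 501.9 + 516.12 = 2500.71
Index = 2191.5 / 2500.71 × 100 = 87.6351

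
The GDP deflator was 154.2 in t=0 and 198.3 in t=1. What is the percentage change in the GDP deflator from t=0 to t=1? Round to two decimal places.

28.60%

Change = (198.3 − 154.2) / 154.2 × 100
       = 44.1 / 154.2 × 100 = 28.5992%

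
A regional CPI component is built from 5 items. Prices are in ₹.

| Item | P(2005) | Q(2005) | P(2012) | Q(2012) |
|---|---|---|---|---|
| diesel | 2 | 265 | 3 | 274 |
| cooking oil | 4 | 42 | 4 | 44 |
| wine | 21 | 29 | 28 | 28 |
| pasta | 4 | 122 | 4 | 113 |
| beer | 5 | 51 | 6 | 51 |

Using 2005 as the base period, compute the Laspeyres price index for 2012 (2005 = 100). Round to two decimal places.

125.32

Laspeyres price index uses base-period quantities as weights.
ΣP(2012)·Q(2005) = 3×265 + 4×42 + 28×29 + 4×122 + 6×51 = 795 + 168 + 812 + 488 + 306 = 2569
ΣP(2005)·Q(2005) = 2×265 + 4×42 + 21×29 + 4×122 + 5×51 = 530 + 168 + 609 + 488 + 255 = 2050
Index = 2569 / 2050 × 100 = 125.3171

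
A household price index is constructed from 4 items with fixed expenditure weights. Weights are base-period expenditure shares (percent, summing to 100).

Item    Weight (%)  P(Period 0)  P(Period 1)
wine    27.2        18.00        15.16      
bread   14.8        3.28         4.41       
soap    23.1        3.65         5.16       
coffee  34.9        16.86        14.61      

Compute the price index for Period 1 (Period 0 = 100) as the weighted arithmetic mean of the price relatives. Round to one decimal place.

wine: 27.2 × (15.16/18.00) = 27.2 × 0.842222 = 22.9084
bread: 14.8 × (4.41/3.28) = 14.8 × 1.344512 = 19.8988
soap: 23.1 × (5.16/3.65) = 23.1 × 1.413699 = 32.6564
coffee: 34.9 × (14.61/16.86) = 34.9 × 0.866548 = 30.2425
Index = Σ wᵢ·(p₁ᵢ/p₀ᵢ) = 22.9084 + 19.8988 + 32.6564 + 30.2425 = 105.7062

105.7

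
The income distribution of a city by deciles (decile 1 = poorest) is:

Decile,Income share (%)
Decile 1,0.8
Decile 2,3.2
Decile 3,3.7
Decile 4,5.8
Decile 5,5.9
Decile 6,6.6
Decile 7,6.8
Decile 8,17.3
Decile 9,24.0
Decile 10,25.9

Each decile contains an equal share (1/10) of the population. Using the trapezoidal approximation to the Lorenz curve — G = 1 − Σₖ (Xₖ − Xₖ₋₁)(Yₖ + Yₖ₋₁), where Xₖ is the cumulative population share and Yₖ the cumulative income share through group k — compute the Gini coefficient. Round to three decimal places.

0.443

Cumulative income shares Yₖ: 0.0080, 0.0400, 0.0770, 0.1350, 0.1940, 0.2600, 0.3280, 0.5010, 0.7410, 1.0000
Σ (Xₖ−Xₖ₋₁)(Yₖ+Yₖ₋₁) = (1/10)(0.0080+0.0000) + (1/10)(0.0400+0.0080) + (1/10)(0.0770+0.0400) + (1/10)(0.1350+0.0770) + (1/10)(0.1940+0.1350) + (1/10)(0.2600+0.1940) + (1/10)(0.3280+0.2600) + (1/10)(0.5010+0.3280) + (1/10)(0.7410+0.5010) + (1/10)(1.0000+0.7410)
  = 0.0008 + 0.0048 + 0.0117 + 0.0212 + 0.0329 + 0.0454 + 0.0588 + 0.0829 + 0.1242 + 0.1741 = 0.5568
G = 1 − 0.5568 = 0.4432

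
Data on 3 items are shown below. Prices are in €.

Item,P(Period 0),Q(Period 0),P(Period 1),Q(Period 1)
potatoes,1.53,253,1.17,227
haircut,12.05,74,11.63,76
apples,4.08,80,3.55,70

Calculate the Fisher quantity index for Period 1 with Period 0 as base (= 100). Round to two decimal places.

96.76

Laspeyres component (base-period weights):
ΣP(Period 0)Q(Period 1) = 1.53×227 + 12.05×76 + 4.08×70 = 347.31 + 915.8 + 285.6 = 1548.71
ΣP(Period 0)Q(Period 0) = 1.53×253 + 12.05×74 + 4.08×80 = 387.09 + 891.7 + 326.4 = 1605.19
L = 1548.71 / 1605.19 × 100 = 96.4814
Paasche component (current-period weights):
ΣP(Period 1)Q(Period 1) = 1.17×227 + 11.63×76 + 3.55×70 = 265.59 + 883.88 + 248.5 = 1397.97
ΣP(Period 1)Q(Period 0) = 1.17×253 + 11.63×74 + 3.55×80 = 296.01 + 860.62 + 284 = 1440.63
P = 1397.97 / 1440.63 × 100 = 97.0388
Fisher = √(L × P) = √(96.4814 × 97.0388) = 96.7597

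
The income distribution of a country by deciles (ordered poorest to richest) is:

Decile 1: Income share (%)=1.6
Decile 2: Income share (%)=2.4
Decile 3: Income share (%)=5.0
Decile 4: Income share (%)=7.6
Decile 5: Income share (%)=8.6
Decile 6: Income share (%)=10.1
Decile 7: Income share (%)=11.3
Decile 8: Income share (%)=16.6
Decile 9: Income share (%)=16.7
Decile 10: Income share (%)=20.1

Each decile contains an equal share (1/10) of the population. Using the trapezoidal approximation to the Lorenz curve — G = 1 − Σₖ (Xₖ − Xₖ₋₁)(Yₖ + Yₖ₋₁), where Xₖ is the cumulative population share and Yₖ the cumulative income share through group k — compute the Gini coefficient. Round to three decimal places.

Cumulative income shares Yₖ: 0.0160, 0.0400, 0.0900, 0.1660, 0.2520, 0.3530, 0.4660, 0.6320, 0.7990, 1.0000
Σ (Xₖ−Xₖ₋₁)(Yₖ+Yₖ₋₁) = (1/10)(0.0160+0.0000) + (1/10)(0.0400+0.0160) + (1/10)(0.0900+0.0400) + (1/10)(0.1660+0.0900) + (1/10)(0.2520+0.1660) + (1/10)(0.3530+0.2520) + (1/10)(0.4660+0.3530) + (1/10)(0.6320+0.4660) + (1/10)(0.7990+0.6320) + (1/10)(1.0000+0.7990)
  = 0.0016 + 0.0056 + 0.0130 + 0.0256 + 0.0418 + 0.0605 + 0.0819 + 0.1098 + 0.1431 + 0.1799 = 0.6628
G = 1 − 0.6628 = 0.3372

0.337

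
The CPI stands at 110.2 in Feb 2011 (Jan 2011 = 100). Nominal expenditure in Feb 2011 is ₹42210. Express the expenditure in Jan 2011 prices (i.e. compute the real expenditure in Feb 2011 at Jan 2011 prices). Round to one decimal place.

Real = Nominal ÷ (Index/100) = 42210 ÷ (110.2/100)
     = 42210 ÷ 1.102 = 38303.0853

38303.1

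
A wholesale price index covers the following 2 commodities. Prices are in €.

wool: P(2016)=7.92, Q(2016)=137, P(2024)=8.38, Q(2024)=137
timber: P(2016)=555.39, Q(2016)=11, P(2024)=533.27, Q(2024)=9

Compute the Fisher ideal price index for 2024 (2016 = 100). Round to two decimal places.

97.63

Laspeyres component (base-period weights):
ΣP(2024)Q(2016) = 8.38×137 + 533.27×11 = 1148.06 + 5865.97 = 7014.03
ΣP(2016)Q(2016) = 7.92×137 + 555.39×11 = 1085.04 + 6109.29 = 7194.33
L = 7014.03 / 7194.33 × 100 = 97.4939
Paasche component (current-period weights):
ΣP(2024)Q(2024) = 8.38×137 + 533.27×9 = 1148.06 + 4799.43 = 5947.49
ΣP(2016)Q(2024) = 7.92×137 + 555.39×9 = 1085.04 + 4998.51 = 6083.55
P = 5947.49 / 6083.55 × 100 = 97.7635
Fisher = √(L × P) = √(97.4939 × 97.7635) = 97.6286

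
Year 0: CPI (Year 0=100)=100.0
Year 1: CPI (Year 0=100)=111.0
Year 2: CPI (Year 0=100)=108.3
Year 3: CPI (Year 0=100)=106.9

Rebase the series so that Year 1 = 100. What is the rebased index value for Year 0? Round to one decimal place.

90.1

Rebased(Year 0) = 100.0 / 111.0 × 100 = 90.0901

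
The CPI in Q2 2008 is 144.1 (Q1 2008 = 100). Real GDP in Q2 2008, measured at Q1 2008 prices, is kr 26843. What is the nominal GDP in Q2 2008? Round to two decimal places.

38680.76

Nominal = Real × (Index/100) = 26843 × (144.1/100)
        = 26843 × 1.441 = 38680.7630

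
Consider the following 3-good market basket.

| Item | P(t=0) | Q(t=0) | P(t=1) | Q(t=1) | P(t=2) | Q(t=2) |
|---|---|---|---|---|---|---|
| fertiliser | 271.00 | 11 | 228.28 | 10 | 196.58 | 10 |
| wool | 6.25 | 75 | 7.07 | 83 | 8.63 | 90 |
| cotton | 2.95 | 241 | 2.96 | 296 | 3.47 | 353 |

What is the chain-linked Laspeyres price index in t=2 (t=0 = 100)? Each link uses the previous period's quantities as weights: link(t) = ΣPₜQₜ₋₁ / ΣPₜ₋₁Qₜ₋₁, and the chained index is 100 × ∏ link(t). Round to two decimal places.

Link t=0→t=1:
ΣP(t=1)Q(t=0) = 228.28×11 + 7.07×75 + 2.96×241 = 2511.08 + 530.25 + 713.36 = 3754.69
ΣP(t=0)Q(t=0) = 271.00×11 + 6.25×75 + 2.95×241 = 2981 + 468.75 + 710.95 = 4160.7
link = 3754.69/4160.7 = 0.902418
Link t=1→t=2:
ΣP(t=2)Q(t=1) = 196.58×10 + 8.63×83 + 3.47×296 = 1965.8 + 716.29 + 1027.12 = 3709.21
ΣP(t=1)Q(t=1) = 228.28×10 + 7.07×83 + 2.96×296 = 2282.8 + 586.81 + 876.16 = 3745.77
link = 3709.21/3745.77 = 0.990240
Chained index = 100 × 0.902418 × 0.990240 = 89.3610

89.36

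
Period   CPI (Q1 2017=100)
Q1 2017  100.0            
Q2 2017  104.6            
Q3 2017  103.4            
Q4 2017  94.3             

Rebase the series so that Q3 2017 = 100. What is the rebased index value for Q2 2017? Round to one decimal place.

101.2

Rebased(Q2 2017) = 104.6 / 103.4 × 100 = 101.1605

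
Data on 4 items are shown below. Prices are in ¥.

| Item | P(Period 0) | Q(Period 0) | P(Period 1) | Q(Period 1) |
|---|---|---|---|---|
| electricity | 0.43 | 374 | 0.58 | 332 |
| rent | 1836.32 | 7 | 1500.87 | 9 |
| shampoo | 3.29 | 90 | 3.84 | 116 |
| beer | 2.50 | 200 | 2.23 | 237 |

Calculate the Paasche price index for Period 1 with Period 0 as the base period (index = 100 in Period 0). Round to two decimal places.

83.17

Paasche price index uses current-period quantities as weights.
ΣP(Period 1)·Q(Period 1) = 0.58×332 + 1500.87×9 + 3.84×116 + 2.23×237 = 192.56 + 13507.83 + 445.44 + 528.51 = 14674.34
ΣP(Period 0)·Q(Period 1) = 0.43×332 + 1836.32×9 + 3.29×116 + 2.50×237 = 142.76 + 16526.88 + 381.64 + 592.5 = 17643.78
Index = 14674.34 / 17643.78 × 100 = 83.1700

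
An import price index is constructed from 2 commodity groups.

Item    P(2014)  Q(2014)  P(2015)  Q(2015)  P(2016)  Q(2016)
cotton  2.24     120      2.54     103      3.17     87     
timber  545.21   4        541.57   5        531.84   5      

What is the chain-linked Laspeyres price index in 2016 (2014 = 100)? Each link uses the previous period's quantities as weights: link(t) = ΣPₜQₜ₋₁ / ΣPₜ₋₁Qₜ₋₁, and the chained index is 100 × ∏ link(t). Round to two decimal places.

101.43

Link 2014→2015:
ΣP(2015)Q(2014) = 2.54×120 + 541.57×4 = 304.8 + 2166.28 = 2471.08
ΣP(2014)Q(2014) = 2.24×120 + 545.21×4 = 268.8 + 2180.84 = 2449.64
link = 2471.08/2449.64 = 1.008752
Link 2015→2016:
ΣP(2016)Q(2015) = 3.17×103 + 531.84×5 = 326.51 + 2659.2 = 2985.71
ΣP(2015)Q(2015) = 2.54×103 + 541.57×5 = 261.62 + 2707.85 = 2969.47
link = 2985.71/2969.47 = 1.005469
Chained index = 100 × 1.008752 × 1.005469 = 101.4269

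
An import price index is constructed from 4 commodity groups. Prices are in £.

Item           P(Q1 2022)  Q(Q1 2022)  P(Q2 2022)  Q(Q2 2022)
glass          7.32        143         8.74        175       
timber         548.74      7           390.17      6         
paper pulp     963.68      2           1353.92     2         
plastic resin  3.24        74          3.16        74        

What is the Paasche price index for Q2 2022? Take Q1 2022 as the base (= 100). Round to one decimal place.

101.1

Paasche price index uses current-period quantities as weights.
ΣP(Q2 2022)·Q(Q2 2022) = 8.74×175 + 390.17×6 + 1353.92×2 + 3.16×74 = 1529.5 + 2341.02 + 2707.84 + 233.84 = 6812.2
ΣP(Q1 2022)·Q(Q2 2022) = 7.32×175 + 548.74×6 + 963.68×2 + 3.24×74 = 1281 + 3292.44 + 1927.36 + 239.76 = 6740.56
Index = 6812.2 / 6740.56 × 100 = 101.0628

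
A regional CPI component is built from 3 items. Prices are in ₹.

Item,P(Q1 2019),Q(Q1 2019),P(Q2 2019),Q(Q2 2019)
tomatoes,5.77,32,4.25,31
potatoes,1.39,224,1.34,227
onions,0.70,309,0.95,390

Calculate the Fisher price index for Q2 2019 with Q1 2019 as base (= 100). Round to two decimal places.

Laspeyres component (base-period weights):
ΣP(Q2 2019)Q(Q1 2019) = 4.25×32 + 1.34×224 + 0.95×309 = 136 + 300.16 + 293.55 = 729.71
ΣP(Q1 2019)Q(Q1 2019) = 5.77×32 + 1.39×224 + 0.70×309 = 184.64 + 311.36 + 216.3 = 712.3
L = 729.71 / 712.3 × 100 = 102.4442
Paasche component (current-period weights):
ΣP(Q2 2019)Q(Q2 2019) = 4.25×31 + 1.34×227 + 0.95×390 = 131.75 + 304.18 + 370.5 = 806.43
ΣP(Q1 2019)Q(Q2 2019) = 5.77×31 + 1.39×227 + 0.70×390 = 178.87 + 315.53 + 273 = 767.4
P = 806.43 / 767.4 × 100 = 105.0860
Fisher = √(L × P) = √(102.4442 × 105.0860) = 103.7567

103.76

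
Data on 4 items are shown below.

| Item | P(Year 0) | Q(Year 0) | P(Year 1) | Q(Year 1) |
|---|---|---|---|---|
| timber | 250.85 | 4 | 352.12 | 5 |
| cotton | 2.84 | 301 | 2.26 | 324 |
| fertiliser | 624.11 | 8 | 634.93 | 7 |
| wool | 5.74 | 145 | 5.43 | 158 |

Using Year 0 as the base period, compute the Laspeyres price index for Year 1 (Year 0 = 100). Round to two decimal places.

103.54

Laspeyres price index uses base-period quantities as weights.
ΣP(Year 1)·Q(Year 0) = 352.12×4 + 2.26×301 + 634.93×8 + 5.43×145 = 1408.48 + 680.26 + 5079.44 + 787.35 = 7955.53
ΣP(Year 0)·Q(Year 0) = 250.85×4 + 2.84×301 + 624.11×8 + 5.74×145 = 1003.4 + 854.84 + 4992.88 + 832.3 = 7683.42
Index = 7955.53 / 7683.42 × 100 = 103.5415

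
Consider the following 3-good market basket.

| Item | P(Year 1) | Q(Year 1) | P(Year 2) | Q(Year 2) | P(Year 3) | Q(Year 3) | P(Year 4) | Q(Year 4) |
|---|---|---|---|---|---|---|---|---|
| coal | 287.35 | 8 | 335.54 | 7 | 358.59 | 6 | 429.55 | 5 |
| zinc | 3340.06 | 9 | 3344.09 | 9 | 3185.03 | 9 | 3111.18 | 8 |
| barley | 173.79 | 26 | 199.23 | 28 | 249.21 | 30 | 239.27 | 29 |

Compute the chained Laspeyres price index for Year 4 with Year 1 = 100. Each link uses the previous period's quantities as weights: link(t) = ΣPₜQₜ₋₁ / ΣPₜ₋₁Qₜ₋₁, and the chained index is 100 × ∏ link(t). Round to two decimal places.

Link Year 1→Year 2:
ΣP(Year 2)Q(Year 1) = 335.54×8 + 3344.09×9 + 199.23×26 = 2684.32 + 30096.81 + 5179.98 = 37961.11
ΣP(Year 1)Q(Year 1) = 287.35×8 + 3340.06×9 + 173.79×26 = 2298.8 + 30060.54 + 4518.54 = 36877.88
link = 37961.11/36877.88 = 1.029373
Link Year 2→Year 3:
ΣP(Year 3)Q(Year 2) = 358.59×7 + 3185.03×9 + 249.21×28 = 2510.13 + 28665.27 + 6977.88 = 38153.28
ΣP(Year 2)Q(Year 2) = 335.54×7 + 3344.09×9 + 199.23×28 = 2348.78 + 30096.81 + 5578.44 = 38024.03
link = 38153.28/38024.03 = 1.003399
Link Year 3→Year 4:
ΣP(Year 4)Q(Year 3) = 429.55×6 + 3111.18×9 + 239.27×30 = 2577.3 + 28000.62 + 7178.1 = 37756.02
ΣP(Year 3)Q(Year 3) = 358.59×6 + 3185.03×9 + 249.21×30 = 2151.54 + 28665.27 + 7476.3 = 38293.11
link = 37756.02/38293.11 = 0.985974
Chained index = 100 × 1.029373 × 1.003399 × 0.985974 = 101.8386

101.84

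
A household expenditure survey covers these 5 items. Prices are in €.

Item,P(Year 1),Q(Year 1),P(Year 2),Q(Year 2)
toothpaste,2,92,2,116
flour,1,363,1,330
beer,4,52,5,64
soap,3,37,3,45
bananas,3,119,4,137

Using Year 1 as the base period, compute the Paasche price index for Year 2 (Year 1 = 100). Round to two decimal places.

Paasche price index uses current-period quantities as weights.
ΣP(Year 2)·Q(Year 2) = 2×116 + 1×330 + 5×64 + 3×45 + 4×137 = 232 + 330 + 320 + 135 + 548 = 1565
ΣP(Year 1)·Q(Year 2) = 2×116 + 1×330 + 4×64 + 3×45 + 3×137 = 232 + 330 + 256 + 135 + 411 = 1364
Index = 1565 / 1364 × 100 = 114.7361

114.74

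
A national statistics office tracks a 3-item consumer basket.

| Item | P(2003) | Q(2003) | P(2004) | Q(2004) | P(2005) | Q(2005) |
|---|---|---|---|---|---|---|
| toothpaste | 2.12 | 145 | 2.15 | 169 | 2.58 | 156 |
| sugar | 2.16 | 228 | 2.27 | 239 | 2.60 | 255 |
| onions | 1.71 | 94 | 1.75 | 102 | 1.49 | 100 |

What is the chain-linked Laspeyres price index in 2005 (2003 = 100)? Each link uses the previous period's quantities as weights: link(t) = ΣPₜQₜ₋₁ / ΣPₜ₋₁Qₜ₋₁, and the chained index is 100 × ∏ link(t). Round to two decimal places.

115.38

Link 2003→2004:
ΣP(2004)Q(2003) = 2.15×145 + 2.27×228 + 1.75×94 = 311.75 + 517.56 + 164.5 = 993.81
ΣP(2003)Q(2003) = 2.12×145 + 2.16×228 + 1.71×94 = 307.4 + 492.48 + 160.74 = 960.62
link = 993.81/960.62 = 1.034551
Link 2004→2005:
ΣP(2005)Q(2004) = 2.58×169 + 2.60×239 + 1.49×102 = 436.02 + 621.4 + 151.98 = 1209.4
ΣP(2004)Q(2004) = 2.15×169 + 2.27×239 + 1.75×102 = 363.35 + 542.53 + 178.5 = 1084.38
link = 1209.4/1084.38 = 1.115292
Chained index = 100 × 1.034551 × 1.115292 = 115.3826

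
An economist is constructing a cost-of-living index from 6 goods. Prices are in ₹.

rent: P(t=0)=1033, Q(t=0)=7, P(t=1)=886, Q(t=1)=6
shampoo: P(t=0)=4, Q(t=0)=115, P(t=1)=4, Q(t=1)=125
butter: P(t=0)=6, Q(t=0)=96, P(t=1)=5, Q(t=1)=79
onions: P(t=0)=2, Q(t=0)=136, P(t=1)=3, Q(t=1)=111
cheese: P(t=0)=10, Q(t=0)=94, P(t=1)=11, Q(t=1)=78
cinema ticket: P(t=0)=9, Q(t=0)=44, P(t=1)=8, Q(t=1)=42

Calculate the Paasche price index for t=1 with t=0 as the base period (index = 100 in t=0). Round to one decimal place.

Paasche price index uses current-period quantities as weights.
ΣP(t=1)·Q(t=1) = 886×6 + 4×125 + 5×79 + 3×111 + 11×78 + 8×42 = 5316 + 500 + 395 + 333 + 858 + 336 = 7738
ΣP(t=0)·Q(t=1) = 1033×6 + 4×125 + 6×79 + 2×111 + 10×78 + 9×42 = 6198 + 500 + 474 + 222 + 780 + 378 = 8552
Index = 7738 / 8552 × 100 = 90.4818

90.5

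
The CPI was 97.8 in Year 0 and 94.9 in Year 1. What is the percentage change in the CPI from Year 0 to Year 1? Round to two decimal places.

Change = (94.9 − 97.8) / 97.8 × 100
       = -2.9 / 97.8 × 100 = -2.9652%

-2.97%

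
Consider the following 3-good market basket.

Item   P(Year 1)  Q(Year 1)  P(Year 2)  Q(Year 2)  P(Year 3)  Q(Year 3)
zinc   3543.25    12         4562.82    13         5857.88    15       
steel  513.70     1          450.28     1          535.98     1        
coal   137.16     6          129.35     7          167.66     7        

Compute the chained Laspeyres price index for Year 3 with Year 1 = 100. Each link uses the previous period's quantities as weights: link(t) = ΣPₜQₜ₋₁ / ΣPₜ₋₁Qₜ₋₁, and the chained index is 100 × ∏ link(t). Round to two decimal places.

163.81

Link Year 1→Year 2:
ΣP(Year 2)Q(Year 1) = 4562.82×12 + 450.28×1 + 129.35×6 = 54753.84 + 450.28 + 776.1 = 55980.22
ΣP(Year 1)Q(Year 1) = 3543.25×12 + 513.70×1 + 137.16×6 = 42519 + 513.7 + 822.96 = 43855.66
link = 55980.22/43855.66 = 1.276465
Link Year 2→Year 3:
ΣP(Year 3)Q(Year 2) = 5857.88×13 + 535.98×1 + 167.66×7 = 76152.44 + 535.98 + 1173.62 = 77862.04
ΣP(Year 2)Q(Year 2) = 4562.82×13 + 450.28×1 + 129.35×7 = 59316.66 + 450.28 + 905.45 = 60672.39
link = 77862.04/60672.39 = 1.283319
Chained index = 100 × 1.276465 × 1.283319 = 163.8112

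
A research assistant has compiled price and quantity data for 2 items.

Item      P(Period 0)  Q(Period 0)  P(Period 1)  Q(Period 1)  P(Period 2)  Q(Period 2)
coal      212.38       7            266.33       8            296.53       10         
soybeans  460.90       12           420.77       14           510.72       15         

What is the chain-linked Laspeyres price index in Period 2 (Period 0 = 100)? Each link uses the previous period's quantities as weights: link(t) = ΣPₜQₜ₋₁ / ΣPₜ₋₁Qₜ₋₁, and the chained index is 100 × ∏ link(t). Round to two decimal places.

Link Period 0→Period 1:
ΣP(Period 1)Q(Period 0) = 266.33×7 + 420.77×12 = 1864.31 + 5049.24 = 6913.55
ΣP(Period 0)Q(Period 0) = 212.38×7 + 460.90×12 = 1486.66 + 5530.8 = 7017.46
link = 6913.55/7017.46 = 0.985193
Link Period 1→Period 2:
ΣP(Period 2)Q(Period 1) = 296.53×8 + 510.72×14 = 2372.24 + 7150.08 = 9522.32
ΣP(Period 1)Q(Period 1) = 266.33×8 + 420.77×14 = 2130.64 + 5890.78 = 8021.42
link = 9522.32/8021.42 = 1.187112
Chained index = 100 × 0.985193 × 1.187112 = 116.9534

116.95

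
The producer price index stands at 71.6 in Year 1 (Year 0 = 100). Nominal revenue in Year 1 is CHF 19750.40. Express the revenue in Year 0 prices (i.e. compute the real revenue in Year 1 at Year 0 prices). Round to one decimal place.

27584.4

Real = Nominal ÷ (Index/100) = 19750.40 ÷ (71.6/100)
     = 19750.40 ÷ 0.716 = 27584.3575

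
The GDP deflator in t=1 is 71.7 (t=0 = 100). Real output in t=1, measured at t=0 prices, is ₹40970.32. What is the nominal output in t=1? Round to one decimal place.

Nominal = Real × (Index/100) = 40970.32 × (71.7/100)
        = 40970.32 × 0.717 = 29375.7194

29375.7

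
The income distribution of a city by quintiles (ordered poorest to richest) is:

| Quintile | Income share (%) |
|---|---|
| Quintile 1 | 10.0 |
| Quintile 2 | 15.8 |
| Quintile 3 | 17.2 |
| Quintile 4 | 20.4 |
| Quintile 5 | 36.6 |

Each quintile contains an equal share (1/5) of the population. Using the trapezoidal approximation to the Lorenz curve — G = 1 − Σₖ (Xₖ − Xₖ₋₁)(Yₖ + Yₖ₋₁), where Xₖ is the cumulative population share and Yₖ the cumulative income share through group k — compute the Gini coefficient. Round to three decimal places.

Cumulative income shares Yₖ: 0.1000, 0.2580, 0.4300, 0.6340, 1.0000
Σ (Xₖ−Xₖ₋₁)(Yₖ+Yₖ₋₁) = (1/5)(0.1000+0.0000) + (1/5)(0.2580+0.1000) + (1/5)(0.4300+0.2580) + (1/5)(0.6340+0.4300) + (1/5)(1.0000+0.6340)
  = 0.0200 + 0.0716 + 0.1376 + 0.2128 + 0.3268 = 0.7688
G = 1 − 0.7688 = 0.2312

0.231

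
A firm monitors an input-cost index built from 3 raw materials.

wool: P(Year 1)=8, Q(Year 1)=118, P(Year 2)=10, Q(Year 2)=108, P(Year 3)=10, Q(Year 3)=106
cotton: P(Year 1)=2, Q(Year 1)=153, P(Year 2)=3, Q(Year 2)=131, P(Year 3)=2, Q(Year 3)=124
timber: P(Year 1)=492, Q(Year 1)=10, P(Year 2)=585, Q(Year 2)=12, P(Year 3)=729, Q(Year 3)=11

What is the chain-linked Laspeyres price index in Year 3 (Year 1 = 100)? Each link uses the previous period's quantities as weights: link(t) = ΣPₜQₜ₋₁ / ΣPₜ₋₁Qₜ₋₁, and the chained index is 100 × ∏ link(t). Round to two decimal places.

144.20

Link Year 1→Year 2:
ΣP(Year 2)Q(Year 1) = 10×118 + 3×153 + 585×10 = 1180 + 459 + 5850 = 7489
ΣP(Year 1)Q(Year 1) = 8×118 + 2×153 + 492×10 = 944 + 306 + 4920 = 6170
link = 7489/6170 = 1.213776
Link Year 2→Year 3:
ΣP(Year 3)Q(Year 2) = 10×108 + 2×131 + 729×12 = 1080 + 262 + 8748 = 10090
ΣP(Year 2)Q(Year 2) = 10×108 + 3×131 + 585×12 = 1080 + 393 + 7020 = 8493
link = 10090/8493 = 1.188037
Chained index = 100 × 1.213776 × 1.188037 = 144.2011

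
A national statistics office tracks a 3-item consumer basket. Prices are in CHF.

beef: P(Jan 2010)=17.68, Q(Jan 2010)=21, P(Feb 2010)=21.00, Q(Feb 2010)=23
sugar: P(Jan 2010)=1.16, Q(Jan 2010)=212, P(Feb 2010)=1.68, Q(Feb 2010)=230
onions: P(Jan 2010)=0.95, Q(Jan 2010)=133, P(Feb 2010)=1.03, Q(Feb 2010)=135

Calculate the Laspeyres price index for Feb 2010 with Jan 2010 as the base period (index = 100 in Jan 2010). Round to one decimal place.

Laspeyres price index uses base-period quantities as weights.
ΣP(Feb 2010)·Q(Jan 2010) = 21.00×21 + 1.68×212 + 1.03×133 = 441 + 356.16 + 136.99 = 934.15
ΣP(Jan 2010)·Q(Jan 2010) = 17.68×21 + 1.16×212 + 0.95×133 = 371.28 + 245.92 + 126.35 = 743.55
Index = 934.15 / 743.55 × 100 = 125.6338

125.6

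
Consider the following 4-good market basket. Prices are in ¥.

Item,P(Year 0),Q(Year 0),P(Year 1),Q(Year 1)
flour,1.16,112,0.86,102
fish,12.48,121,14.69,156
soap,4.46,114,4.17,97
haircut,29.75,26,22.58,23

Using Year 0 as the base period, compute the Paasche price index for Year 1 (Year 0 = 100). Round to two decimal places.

103.81

Paasche price index uses current-period quantities as weights.
ΣP(Year 1)·Q(Year 1) = 0.86×102 + 14.69×156 + 4.17×97 + 22.58×23 = 87.72 + 2291.64 + 404.49 + 519.34 = 3303.19
ΣP(Year 0)·Q(Year 1) = 1.16×102 + 12.48×156 + 4.46×97 + 29.75×23 = 118.32 + 1946.88 + 432.62 + 684.25 = 3182.07
Index = 3303.19 / 3182.07 × 100 = 103.8063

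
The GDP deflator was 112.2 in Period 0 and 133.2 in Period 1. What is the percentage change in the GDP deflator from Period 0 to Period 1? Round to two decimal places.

Change = (133.2 − 112.2) / 112.2 × 100
       = 21.0 / 112.2 × 100 = 18.7166%

18.72%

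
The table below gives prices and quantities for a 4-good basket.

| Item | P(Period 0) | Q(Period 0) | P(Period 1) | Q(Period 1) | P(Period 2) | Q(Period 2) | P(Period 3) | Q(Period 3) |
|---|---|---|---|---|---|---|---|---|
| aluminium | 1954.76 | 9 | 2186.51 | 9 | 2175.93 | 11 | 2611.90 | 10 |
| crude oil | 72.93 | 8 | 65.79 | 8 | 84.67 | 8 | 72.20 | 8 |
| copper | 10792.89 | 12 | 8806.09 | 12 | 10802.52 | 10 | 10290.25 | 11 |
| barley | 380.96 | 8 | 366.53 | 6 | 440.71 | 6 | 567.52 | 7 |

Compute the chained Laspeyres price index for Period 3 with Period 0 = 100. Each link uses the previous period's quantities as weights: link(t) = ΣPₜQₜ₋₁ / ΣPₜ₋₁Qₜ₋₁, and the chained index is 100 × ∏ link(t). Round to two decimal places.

Link Period 0→Period 1:
ΣP(Period 1)Q(Period 0) = 2186.51×9 + 65.79×8 + 8806.09×12 + 366.53×8 = 19678.59 + 526.32 + 105673.08 + 2932.24 = 128810.23
ΣP(Period 0)Q(Period 0) = 1954.76×9 + 72.93×8 + 10792.89×12 + 380.96×8 = 17592.84 + 583.44 + 129514.68 + 3047.68 = 150738.64
link = 128810.23/150738.64 = 0.854527
Link Period 1→Period 2:
ΣP(Period 2)Q(Period 1) = 2175.93×9 + 84.67×8 + 10802.52×12 + 440.71×6 = 19583.37 + 677.36 + 129630.24 + 2644.26 = 152535.23
ΣP(Period 1)Q(Period 1) = 2186.51×9 + 65.79×8 + 8806.09×12 + 366.53×6 = 19678.59 + 526.32 + 105673.08 + 2199.18 = 128077.17
link = 152535.23/128077.17 = 1.190963
Link Period 2→Period 3:
ΣP(Period 3)Q(Period 2) = 2611.90×11 + 72.20×8 + 10290.25×10 + 567.52×6 = 28730.9 + 577.6 + 102902.5 + 3405.12 = 135616.12
ΣP(Period 2)Q(Period 2) = 2175.93×11 + 84.67×8 + 10802.52×10 + 440.71×6 = 23935.23 + 677.36 + 108025.2 + 2644.26 = 135282.05
link = 135616.12/135282.05 = 1.002469
Chained index = 100 × 0.854527 × 1.190963 × 1.002469 = 102.0224

102.02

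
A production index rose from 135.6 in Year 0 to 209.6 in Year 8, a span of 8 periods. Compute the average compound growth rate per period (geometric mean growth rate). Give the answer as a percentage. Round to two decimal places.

Growth factor = (209.6/135.6)^(1/8) = (1.545723)^(1/8) = 1.055945
Growth rate = 1.055945 − 1 = 0.055945 = 5.5945%

5.59%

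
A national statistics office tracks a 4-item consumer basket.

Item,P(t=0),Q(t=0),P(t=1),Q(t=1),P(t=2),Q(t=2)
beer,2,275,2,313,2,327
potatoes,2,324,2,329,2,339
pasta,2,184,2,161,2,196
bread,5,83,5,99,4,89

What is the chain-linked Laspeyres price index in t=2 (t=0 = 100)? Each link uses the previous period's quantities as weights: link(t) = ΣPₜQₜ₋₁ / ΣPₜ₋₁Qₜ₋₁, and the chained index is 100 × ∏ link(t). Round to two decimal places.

95.29

Link t=0→t=1:
ΣP(t=1)Q(t=0) = 2×275 + 2×324 + 2×184 + 5×83 = 550 + 648 + 368 + 415 = 1981
ΣP(t=0)Q(t=0) = 2×275 + 2×324 + 2×184 + 5×83 = 550 + 648 + 368 + 415 = 1981
link = 1981/1981 = 1.000000
Link t=1→t=2:
ΣP(t=2)Q(t=1) = 2×313 + 2×329 + 2×161 + 4×99 = 626 + 658 + 322 + 396 = 2002
ΣP(t=1)Q(t=1) = 2×313 + 2×329 + 2×161 + 5×99 = 626 + 658 + 322 + 495 = 2101
link = 2002/2101 = 0.952880
Chained index = 100 × 1.000000 × 0.952880 = 95.2880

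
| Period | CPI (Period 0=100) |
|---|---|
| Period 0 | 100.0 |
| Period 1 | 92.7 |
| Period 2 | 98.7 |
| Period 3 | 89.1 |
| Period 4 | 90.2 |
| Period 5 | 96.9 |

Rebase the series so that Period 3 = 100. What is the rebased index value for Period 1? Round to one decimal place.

104.0

Rebased(Period 1) = 92.7 / 89.1 × 100 = 104.0404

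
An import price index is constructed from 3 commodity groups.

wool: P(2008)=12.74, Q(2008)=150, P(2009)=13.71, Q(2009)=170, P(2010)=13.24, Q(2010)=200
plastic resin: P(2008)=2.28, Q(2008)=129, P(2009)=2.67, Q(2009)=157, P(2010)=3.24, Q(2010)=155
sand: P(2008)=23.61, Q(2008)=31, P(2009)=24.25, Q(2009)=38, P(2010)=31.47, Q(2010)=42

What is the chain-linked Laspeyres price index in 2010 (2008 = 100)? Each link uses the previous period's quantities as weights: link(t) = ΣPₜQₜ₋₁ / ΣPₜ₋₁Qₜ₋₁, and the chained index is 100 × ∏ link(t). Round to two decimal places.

Link 2008→2009:
ΣP(2009)Q(2008) = 13.71×150 + 2.67×129 + 24.25×31 = 2056.5 + 344.43 + 751.75 = 3152.68
ΣP(2008)Q(2008) = 12.74×150 + 2.28×129 + 23.61×31 = 1911 + 294.12 + 731.91 = 2937.03
link = 3152.68/2937.03 = 1.073425
Link 2009→2010:
ΣP(2010)Q(2009) = 13.24×170 + 3.24×157 + 31.47×38 = 2250.8 + 508.68 + 1195.86 = 3955.34
ΣP(2009)Q(2009) = 13.71×170 + 2.67×157 + 24.25×38 = 2330.7 + 419.19 + 921.5 = 3671.39
link = 3955.34/3671.39 = 1.077341
Chained index = 100 × 1.073425 × 1.077341 = 115.6445

115.64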